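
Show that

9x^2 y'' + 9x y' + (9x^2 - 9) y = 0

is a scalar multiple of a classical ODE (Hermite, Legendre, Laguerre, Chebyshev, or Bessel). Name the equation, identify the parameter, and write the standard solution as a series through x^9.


All three coefficients share the factor 9; dividing through by 9 gives  x^2 y'' + x y' + (x^2 - 1) y = 0.
This matches the Bessel equation x^2 y'' + x y' + (x^2 - nu^2) y = 0 with nu^2 = 1, so nu = 1; the solution bounded at x = 0 is J_1(x).
Frobenius at x = 0: indicial roots ±nu; for r = nu the recurrence k(k + 2nu) c_k = -c_{k-2} gives the standard series J_nu(x) = sum_{k>=0} (-1)^k / (k! (k+nu)!) (x/2)^(2k+nu). Evaluate the first 5 terms:
  k = 0: (-1)^0 / (0! * 1! * 2^1) x^1 = 1/(1*1*2) x^1 = (1/2) x^1
  k = 1: (-1)^1 / (1! * 2! * 2^3) x^3 = -1/(1*2*8) x^3 = (-1/16) x^3
  k = 2: (-1)^2 / (2! * 3! * 2^5) x^5 = 1/(2*6*32) x^5 = (1/384) x^5
  k = 3: (-1)^3 / (3! * 4! * 2^7) x^7 = -1/(6*24*128) x^7 = (-1/18432) x^7
  k = 4: (-1)^4 / (4! * 5! * 2^9) x^9 = 1/(24*120*512) x^9 = (1/1474560) x^9
Hence J_1(x) = x^9/1474560 - x^7/18432 + x^5/384 - x^3/16 + x/2 + ....

J_1(x); series = x^9/1474560 - x^7/18432 + x^5/384 - x^3/16 + x/2


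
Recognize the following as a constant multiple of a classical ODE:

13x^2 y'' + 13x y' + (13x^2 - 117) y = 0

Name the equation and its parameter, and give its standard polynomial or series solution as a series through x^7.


All three coefficients share the factor 13; dividing through by 13 gives  x^2 y'' + x y' + (x^2 - 9) y = 0.
This matches the Bessel equation x^2 y'' + x y' + (x^2 - nu^2) y = 0 with nu^2 = 9, so nu = 3; the solution bounded at x = 0 is J_3(x).
Frobenius at x = 0: indicial roots ±nu; for r = nu the recurrence k(k + 2nu) c_k = -c_{k-2} gives the standard series J_nu(x) = sum_{k>=0} (-1)^k / (k! (k+nu)!) (x/2)^(2k+nu). Evaluate the first 3 terms:
  k = 0: (-1)^0 / (0! * 3! * 2^3) x^3 = 1/(1*6*8) x^3 = (1/48) x^3
  k = 1: (-1)^1 / (1! * 4! * 2^5) x^5 = -1/(1*24*32) x^5 = (-1/768) x^5
  k = 2: (-1)^2 / (2! * 5! * 2^7) x^7 = 1/(2*120*128) x^7 = (1/30720) x^7
Hence J_3(x) = x^7/30720 - x^5/768 + x^3/48 + ....

J_3(x); series = x^7/30720 - x^5/768 + x^3/48


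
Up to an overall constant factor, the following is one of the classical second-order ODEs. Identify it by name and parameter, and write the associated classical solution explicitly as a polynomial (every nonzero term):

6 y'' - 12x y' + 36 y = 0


All three coefficients share the factor 6; dividing through by 6 gives  y'' - 2x y' + 6 y = 0.
This matches the Hermite equation y'' - 2x y' + 2n y = 0 with 2n = 6, so n = 3; the polynomial solution is H_3(x).
With y = sum_k a_k x^k, matching x^k gives (k+2)(k+1) a_{k+2} = 2(k - n) a_k = 2(k - 3) a_k. The right side vanishes at k = 3, so the series with the parity of 3 terminates at degree 3.
Standard normalization: leading coefficient of H_n is 2^n, so a_3 = 2^3 = 8. Work downward with a_k = (k+1)(k+2) a_{k+2} / (2(k - n)):
  a_1 = (2)(3)(8) / (2(1 - 3)) = 48/(-4) = -12
Hence H_3(x) = 8 x^3 - 12 x.

H_3(x); series = 8 x^3 - 12 x


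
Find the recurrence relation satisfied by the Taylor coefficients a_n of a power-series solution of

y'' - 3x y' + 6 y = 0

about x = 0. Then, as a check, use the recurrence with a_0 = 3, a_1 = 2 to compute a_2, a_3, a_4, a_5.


Substitute y = sum_n a_n x^n.
y''(x) has coefficient (n+2)(n+1) a_{n+2} at x^n;
-3 x y'(x) has coefficient -3 n a_n at x^n (shift);
6 y(x) has coefficient 6 a_n at x^n.
Matching x^n: (n+2)(n+1) a_{n+2} + (-3n + 6) a_n = 0.
Thus a_{n+2} = (3n - 6) / ((n+1)(n+2)) * a_n.

Check with a_0 = 3, a_1 = 2 (apply the recurrence for n = 0, 1, 2, 3): a_0 = 3, a_1 = 2, a_2 = -9, a_3 = -1, a_4 = 0, a_5 = -3/20.

a_(n+2) = (3n - 6) / ((n+1)(n+2)) * a_n; check: a_0 = 3, a_1 = 2, a_2 = -9, a_3 = -1, a_4 = 0, a_5 = -3/20


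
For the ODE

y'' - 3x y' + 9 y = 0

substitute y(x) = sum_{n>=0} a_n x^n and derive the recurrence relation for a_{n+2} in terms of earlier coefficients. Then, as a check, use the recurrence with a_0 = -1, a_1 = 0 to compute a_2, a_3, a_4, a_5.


Substitute y = sum_n a_n x^n.
y''(x) has coefficient (n+2)(n+1) a_{n+2} at x^n;
-3 x y'(x) has coefficient -3 n a_n at x^n (shift);
9 y(x) has coefficient 9 a_n at x^n.
Matching x^n: (n+2)(n+1) a_{n+2} + (-3n + 9) a_n = 0.
Thus a_{n+2} = (3n - 9) / ((n+1)(n+2)) * a_n.

Check with a_0 = -1, a_1 = 0 (apply the recurrence for n = 0, 1, 2, 3): a_0 = -1, a_1 = 0, a_2 = 9/2, a_3 = 0, a_4 = -9/8, a_5 = 0.

a_(n+2) = (3n - 9) / ((n+1)(n+2)) * a_n; check: a_0 = -1, a_1 = 0, a_2 = 9/2, a_3 = 0, a_4 = -9/8, a_5 = 0


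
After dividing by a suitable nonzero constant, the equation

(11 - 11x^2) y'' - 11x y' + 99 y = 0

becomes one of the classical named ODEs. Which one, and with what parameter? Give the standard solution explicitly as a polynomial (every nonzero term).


All three coefficients share the factor 11; dividing through by 11 gives  (1 - x^2) y'' - x y' + 9 y = 0.
This matches the Chebyshev equation (1 - x^2) y'' - x y' + n^2 y = 0 (note the -x y' term, not -2x y') with n^2 = 9, so n = 3; the polynomial solution is T_3(x).
With y = sum_k a_k x^k, matching x^k gives (k+2)(k+1) a_{k+2} = (k^2 - n^2) a_k = (k - 3)(k + 3) a_k. The right side vanishes at k = 3, so the series with the parity of 3 terminates at degree 3.
Standard normalization: leading coefficient of T_n is 2^(n-1), so a_3 = 2^2 = 4. Work downward with a_k = (k+1)(k+2) a_{k+2} / ((k - 3)(k + 3)):
  a_1 = (2)(3)(4) / ((1 - 3)(1 + 3)) = 24/(-8) = -3
Hence T_3(x) = 4 x^3 - 3 x.

T_3(x); series = 4 x^3 - 3 x


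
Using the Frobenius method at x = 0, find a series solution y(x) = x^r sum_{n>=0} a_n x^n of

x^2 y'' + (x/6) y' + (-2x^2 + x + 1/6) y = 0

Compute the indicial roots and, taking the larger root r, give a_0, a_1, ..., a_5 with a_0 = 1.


Write in Frobenius form y'' + (p(x)/x) y' + (q(x)/x^2) y = 0:
  p(x) = 1/6,  q(x) = -2x^2 + x + 1/6.
Indicial equation: r(r-1) + (1/6) r + (1/6) = 0 -> roots r_1 = 1/2, r_2 = 1/3.
Take r = r_1 = 1/2. Let y(x) = x^r sum_{n>=0} a_n x^n with a_0 = 1.
Substitute y = x^r sum a_n x^n and match x^{r+n}. The recurrence is
  D(n) a_n + 1 a_{n-1} - 2 a_{n-2} = 0,  where D(n) = (r+n)(r+n-1) + (1/6)(r+n) + (1/6).
  a_n = [-1 a_{n-1} + 2 a_{n-2}] / D(n).
Since the indicial polynomial factors as (r - r_1)(r - r_2), D(n) = (r_1 + n - r_1)(r_1 + n - r_2) = n(n + 1/6).
Evaluating step by step (a_0 = 1):
  n = 1: D(1) = 1(1 + 1/6) = 7/6; numerator = -1(1) = -1; a_1 = (-1)/(7/6) = -6/7
  n = 2: D(2) = 2(2 + 1/6) = 13/3; numerator = -1(-6/7) + 2(1) = 20/7; a_2 = (20/7)/(13/3) = 60/91
  n = 3: D(3) = 3(3 + 1/6) = 19/2; numerator = -1(60/91) + 2(-6/7) = -216/91; a_3 = (-216/91)/(19/2) = -432/1729
  n = 4: D(4) = 4(4 + 1/6) = 50/3; numerator = -1(-432/1729) + 2(60/91) = 2712/1729; a_4 = (2712/1729)/(50/3) = 4068/43225
  n = 5: D(5) = 5(5 + 1/6) = 155/6; numerator = -1(4068/43225) + 2(-432/1729) = -25668/43225; a_5 = (-25668/43225)/(155/6) = -4968/216125

r = 1/2; a_0 = 1; a_1 = -6/7; a_2 = 60/91; a_3 = -432/1729; a_4 = 4068/43225; a_5 = -4968/216125


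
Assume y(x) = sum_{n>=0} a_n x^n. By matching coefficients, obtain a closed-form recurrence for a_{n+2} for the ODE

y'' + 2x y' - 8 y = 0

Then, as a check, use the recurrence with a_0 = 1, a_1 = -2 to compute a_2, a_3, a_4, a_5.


Substitute y = sum_n a_n x^n.
y''(x) has coefficient (n+2)(n+1) a_{n+2} at x^n;
2 x y'(x) has coefficient 2 n a_n at x^n (shift);
-8 y(x) has coefficient -8 a_n at x^n.
Matching x^n: (n+2)(n+1) a_{n+2} + (2n - 8) a_n = 0.
Thus a_{n+2} = (-2n + 8) / ((n+1)(n+2)) * a_n.

Check with a_0 = 1, a_1 = -2 (apply the recurrence for n = 0, 1, 2, 3): a_0 = 1, a_1 = -2, a_2 = 4, a_3 = -2, a_4 = 4/3, a_5 = -1/5.

a_(n+2) = (-2n + 8) / ((n+1)(n+2)) * a_n; check: a_0 = 1, a_1 = -2, a_2 = 4, a_3 = -2, a_4 = 4/3, a_5 = -1/5


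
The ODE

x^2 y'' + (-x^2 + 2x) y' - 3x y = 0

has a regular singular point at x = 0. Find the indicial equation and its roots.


Divide by x^2 to reach normal form y'' + P_1(x) y' + P_2(x) y = 0 with P_1(x) = -1 + 2/x and P_2(x) = -3/x.
x = 0 is a singular point because the y'-coefficient -1 + 2/x has a pole at x = 0 and the y-coefficient -3/x has a pole at x = 0.
It is a regular singular point because x P_1(x) = p(x) = 2 - x and x^2 P_2(x) = q(x) = -3x are polynomials, hence analytic at x = 0.
p(0) = 2,  q(0) = 0.
Indicial equation: r(r-1) + p(0) r + q(0) = 0, i.e. r^2 + (p(0) - 1) r + q(0) = 0, i.e. r^2 + 1 r = 0.
Discriminant: (1)^2 - 4(0) = 1, so r = (-1 ± 1)/2.
Solving: r_1 = 0, r_2 = -1.

indicial: r^2 + 1 r = 0; roots r_1 = 0, r_2 = -1


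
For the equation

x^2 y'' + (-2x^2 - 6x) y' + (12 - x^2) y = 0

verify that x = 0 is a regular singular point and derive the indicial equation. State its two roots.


Divide by x^2 to reach normal form y'' + P_1(x) y' + P_2(x) y = 0 with P_1(x) = -2 - 6/x and P_2(x) = -1 + 12/x^2.
x = 0 is a singular point because the y'-coefficient -2 - 6/x has a pole at x = 0 and the y-coefficient -1 + 12/x^2 has a pole at x = 0.
It is a regular singular point because x P_1(x) = p(x) = -2x - 6 and x^2 P_2(x) = q(x) = 12 - x^2 are polynomials, hence analytic at x = 0.
p(0) = -6,  q(0) = 12.
Indicial equation: r(r-1) + p(0) r + q(0) = 0, i.e. r^2 + (p(0) - 1) r + q(0) = 0, i.e. r^2 - 7 r + 12 = 0.
Discriminant: (-7)^2 - 4(12) = 1, so r = (7 ± 1)/2.
Solving: r_1 = 4, r_2 = 3.

indicial: r^2 - 7 r + 12 = 0; roots r_1 = 4, r_2 = 3


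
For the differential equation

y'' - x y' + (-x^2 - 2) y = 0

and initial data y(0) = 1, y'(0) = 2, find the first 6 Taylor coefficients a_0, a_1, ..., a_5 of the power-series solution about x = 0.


Ansatz: y(x) = sum_{n>=0} a_n x^n, so y'(x) = sum_{n>=1} n a_n x^(n-1) and y''(x) = sum_{n>=2} n(n-1) a_n x^(n-2).
Substitute into P(x) y'' + Q(x) y' + R(x) y = 0 with P(x) = 1, Q(x) = -x, R(x) = -x^2 - 2, and match powers of x.
Initial conditions: a_0 = 1, a_1 = 2.
Setting the coefficient of each power of x to zero and solving order by order (substituting the coefficients already found):
  x^0: 2 a_2 - 2 a_0 = 0  ->  2 a_2 = 2 a_0 = 2  ->  a_2 = 1
  x^1: 6 a_3 - 3 a_1 = 0  ->  6 a_3 = 3 a_1 = 6  ->  a_3 = 1
  x^2: 12 a_4 - 4 a_2 - a_0 = 0  ->  12 a_4 = 4 a_2 + a_0 = 5  ->  a_4 = 5/12
  x^3: 20 a_5 - 5 a_3 - a_1 = 0  ->  20 a_5 = 5 a_3 + a_1 = 7  ->  a_5 = 7/20
Truncated series: y(x) = 1 + 2 x + x^2 + x^3 + (5/12) x^4 + (7/20) x^5 + O(x^6).

a_0 = 1; a_1 = 2; a_2 = 1; a_3 = 1; a_4 = 5/12; a_5 = 7/20


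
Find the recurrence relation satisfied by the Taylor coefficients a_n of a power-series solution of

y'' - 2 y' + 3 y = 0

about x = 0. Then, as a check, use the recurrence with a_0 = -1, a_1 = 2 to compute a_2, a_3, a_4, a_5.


Substitute y = sum_n a_n x^n.
y''(x) has coefficient (n+2)(n+1) a_{n+2} at x^n;
-2 y'(x) has coefficient -2 (n+1) a_{n+1} at x^n;
3 y(x) has coefficient 3 a_n at x^n.
Matching x^n: (n+2)(n+1) a_{n+2} - 2 (n+1) a_{n+1} + 3 a_n = 0.
Thus a_{n+2} = [2 (n+1) a_{n+1} - 3 a_n] / ((n+1)(n+2)).

Check with a_0 = -1, a_1 = 2 (apply the recurrence for n = 0, 1, 2, 3): a_0 = -1, a_1 = 2, a_2 = 7/2, a_3 = 4/3, a_4 = -5/24, a_5 = -17/60.

a_(n+2) = [2 (n+1) a_(n+1) - 3 a_n] / ((n+1)(n+2)); check: a_0 = -1, a_1 = 2, a_2 = 7/2, a_3 = 4/3, a_4 = -5/24, a_5 = -17/60


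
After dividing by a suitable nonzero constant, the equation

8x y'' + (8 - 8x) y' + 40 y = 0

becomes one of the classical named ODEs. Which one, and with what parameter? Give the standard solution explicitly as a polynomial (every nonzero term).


All three coefficients share the factor 8; dividing through by 8 gives  x y'' + (1 - x) y' + 5 y = 0.
This matches the Laguerre equation x y'' + (1 - x) y' + n y = 0 with n = 5; the polynomial solution is L_5(x).
With y = sum_k a_k x^k, matching x^k gives (k+1)k a_{k+1} + (k+1) a_{k+1} - k a_k + n a_k = 0, i.e. (k+1)^2 a_{k+1} = (k - n) a_k = (k - 5) a_k. The right side vanishes at k = 5, so the series terminates at degree 5.
Standard normalization L_n(0) = 1 gives a_0 = 1. Work upward with a_{k+1} = (k - 5) a_k / (k+1)^2:
  a_1 = (0 - 5)(1) / 1^2 = -5/1 = -5
  a_2 = (1 - 5)(-5) / 2^2 = 20/4 = 5
  a_3 = (2 - 5)(5) / 3^2 = -15/9 = -5/3
  a_4 = (3 - 5)(-5/3) / 4^2 = (10/3)/16 = 5/24
  a_5 = (4 - 5)(5/24) / 5^2 = (-5/24)/25 = -1/120
Hence L_5(x) = -x^5/120 + 5 x^4/24 - 5 x^3/3 + 5 x^2 - 5 x + 1.

L_5(x); series = -x^5/120 + 5 x^4/24 - 5 x^3/3 + 5 x^2 - 5 x + 1


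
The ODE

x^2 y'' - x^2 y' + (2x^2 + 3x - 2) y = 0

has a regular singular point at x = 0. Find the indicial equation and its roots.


Divide by x^2 to reach normal form y'' + P_1(x) y' + P_2(x) y = 0 with P_1(x) = -1 and P_2(x) = 2 + 3/x - 2/x^2.
x = 0 is a singular point because the y-coefficient 2 + 3/x - 2/x^2 has a pole at x = 0.
It is a regular singular point because x P_1(x) = p(x) = -x and x^2 P_2(x) = q(x) = 2x^2 + 3x - 2 are polynomials, hence analytic at x = 0.
p(0) = 0,  q(0) = -2.
Indicial equation: r(r-1) + p(0) r + q(0) = 0, i.e. r^2 + (p(0) - 1) r + q(0) = 0, i.e. r^2 - 1 r - 2 = 0.
Discriminant: (-1)^2 - 4(-2) = 9, so r = (1 ± 3)/2.
Solving: r_1 = 2, r_2 = -1.

indicial: r^2 - 1 r - 2 = 0; roots r_1 = 2, r_2 = -1


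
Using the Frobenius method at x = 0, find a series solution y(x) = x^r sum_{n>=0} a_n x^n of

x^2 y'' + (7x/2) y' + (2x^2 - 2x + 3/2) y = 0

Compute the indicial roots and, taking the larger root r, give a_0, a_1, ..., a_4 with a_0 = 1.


Write in Frobenius form y'' + (p(x)/x) y' + (q(x)/x^2) y = 0:
  p(x) = 7/2,  q(x) = 2x^2 - 2x + 3/2.
Indicial equation: r(r-1) + (7/2) r + (3/2) = 0 -> roots r_1 = -1, r_2 = -3/2.
Take r = r_1 = -1. Let y(x) = x^r sum_{n>=0} a_n x^n with a_0 = 1.
Substitute y = x^r sum a_n x^n and match x^{r+n}. The recurrence is
  D(n) a_n - 2 a_{n-1} + 2 a_{n-2} = 0,  where D(n) = (r+n)(r+n-1) + (7/2)(r+n) + (3/2).
  a_n = [2 a_{n-1} - 2 a_{n-2}] / D(n).
Since the indicial polynomial factors as (r - r_1)(r - r_2), D(n) = (r_1 + n - r_1)(r_1 + n - r_2) = n(n + 1/2).
Evaluating step by step (a_0 = 1):
  n = 1: D(1) = 1(1 + 1/2) = 3/2; numerator = 2(1) = 2; a_1 = (2)/(3/2) = 4/3
  n = 2: D(2) = 2(2 + 1/2) = 5; numerator = 2(4/3) - 2(1) = 2/3; a_2 = (2/3)/(5) = 2/15
  n = 3: D(3) = 3(3 + 1/2) = 21/2; numerator = 2(2/15) - 2(4/3) = -12/5; a_3 = (-12/5)/(21/2) = -8/35
  n = 4: D(4) = 4(4 + 1/2) = 18; numerator = 2(-8/35) - 2(2/15) = -76/105; a_4 = (-76/105)/(18) = -38/945

r = -1; a_0 = 1; a_1 = 4/3; a_2 = 2/15; a_3 = -8/35; a_4 = -38/945


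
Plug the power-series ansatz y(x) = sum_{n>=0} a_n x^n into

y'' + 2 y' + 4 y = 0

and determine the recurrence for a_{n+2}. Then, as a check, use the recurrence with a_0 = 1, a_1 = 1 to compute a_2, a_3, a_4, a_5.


Substitute y = sum_n a_n x^n.
y''(x) has coefficient (n+2)(n+1) a_{n+2} at x^n;
2 y'(x) has coefficient 2 (n+1) a_{n+1} at x^n;
4 y(x) has coefficient 4 a_n at x^n.
Matching x^n: (n+2)(n+1) a_{n+2} + 2 (n+1) a_{n+1} + 4 a_n = 0.
Thus a_{n+2} = [-2 (n+1) a_{n+1} - 4 a_n] / ((n+1)(n+2)).

Check with a_0 = 1, a_1 = 1 (apply the recurrence for n = 0, 1, 2, 3): a_0 = 1, a_1 = 1, a_2 = -3, a_3 = 4/3, a_4 = 1/3, a_5 = -2/5.

a_(n+2) = [-2 (n+1) a_(n+1) - 4 a_n] / ((n+1)(n+2)); check: a_0 = 1, a_1 = 1, a_2 = -3, a_3 = 4/3, a_4 = 1/3, a_5 = -2/5


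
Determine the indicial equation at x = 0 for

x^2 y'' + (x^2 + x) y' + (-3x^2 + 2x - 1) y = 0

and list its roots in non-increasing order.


Divide by x^2 to reach normal form y'' + P_1(x) y' + P_2(x) y = 0 with P_1(x) = 1 + 1/x and P_2(x) = -3 + 2/x - 1/x^2.
x = 0 is a singular point because the y'-coefficient 1 + 1/x has a pole at x = 0 and the y-coefficient -3 + 2/x - 1/x^2 has a pole at x = 0.
It is a regular singular point because x P_1(x) = p(x) = x + 1 and x^2 P_2(x) = q(x) = -3x^2 + 2x - 1 are polynomials, hence analytic at x = 0.
p(0) = 1,  q(0) = -1.
Indicial equation: r(r-1) + p(0) r + q(0) = 0, i.e. r^2 + (p(0) - 1) r + q(0) = 0, i.e. r^2 - 1 = 0.
Discriminant: (0)^2 - 4(-1) = 4, so r = (0 ± 2)/2.
Solving: r_1 = 1, r_2 = -1.

indicial: r^2 - 1 = 0; roots r_1 = 1, r_2 = -1


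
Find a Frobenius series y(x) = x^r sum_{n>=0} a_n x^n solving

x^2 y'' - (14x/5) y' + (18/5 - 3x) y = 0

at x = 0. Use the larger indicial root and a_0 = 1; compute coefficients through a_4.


Write in Frobenius form y'' + (p(x)/x) y' + (q(x)/x^2) y = 0:
  p(x) = -14/5,  q(x) = 18/5 - 3x.
Indicial equation: r(r-1) + (-14/5) r + (18/5) = 0 -> roots r_1 = 2, r_2 = 9/5.
Take r = r_1 = 2. Let y(x) = x^r sum_{n>=0} a_n x^n with a_0 = 1.
Substitute y = x^r sum a_n x^n and match x^{r+n}. The recurrence is
  D(n) a_n - 3 a_{n-1} = 0,  where D(n) = (r+n)(r+n-1) + (-14/5)(r+n) + (18/5).
  a_n = 3 / D(n) * a_{n-1}.
Since the indicial polynomial factors as (r - r_1)(r - r_2), D(n) = (r_1 + n - r_1)(r_1 + n - r_2) = n(n + 1/5).
Evaluating step by step (a_0 = 1):
  n = 1: D(1) = 1(1 + 1/5) = 6/5; numerator = 3(1) = 3; a_1 = (3)/(6/5) = 5/2
  n = 2: D(2) = 2(2 + 1/5) = 22/5; numerator = 3(5/2) = 15/2; a_2 = (15/2)/(22/5) = 75/44
  n = 3: D(3) = 3(3 + 1/5) = 48/5; numerator = 3(75/44) = 225/44; a_3 = (225/44)/(48/5) = 375/704
  n = 4: D(4) = 4(4 + 1/5) = 84/5; numerator = 3(375/704) = 1125/704; a_4 = (1125/704)/(84/5) = 1875/19712

r = 2; a_0 = 1; a_1 = 5/2; a_2 = 75/44; a_3 = 375/704; a_4 = 1875/19712


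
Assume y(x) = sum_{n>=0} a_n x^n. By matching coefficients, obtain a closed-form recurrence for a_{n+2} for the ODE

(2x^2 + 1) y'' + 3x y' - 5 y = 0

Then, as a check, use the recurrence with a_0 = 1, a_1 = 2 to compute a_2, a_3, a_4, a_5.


Substitute y = sum_n a_n x^n.
(1 + 2 x^2) y'' contributes (n+2)(n+1) a_{n+2} + 2 n(n-1) a_n at x^n.
3 x y'(x) contributes 3 n a_n at x^n.
-5 y(x) contributes -5 a_n at x^n.
Matching x^n: (n+2)(n+1) a_{n+2} + (2 n(n-1) + 3 n - 5) a_n = 0.
Thus a_{n+2} = (-2 n(n-1) - 3 n + 5) / ((n+1)(n+2)) * a_n.

Check with a_0 = 1, a_1 = 2 (apply the recurrence for n = 0, 1, 2, 3): a_0 = 1, a_1 = 2, a_2 = 5/2, a_3 = 2/3, a_4 = -25/24, a_5 = -8/15.

a_(n+2) = (-2 n(n-1) - 3 n + 5) / ((n+1)(n+2)) * a_n; check: a_0 = 1, a_1 = 2, a_2 = 5/2, a_3 = 2/3, a_4 = -25/24, a_5 = -8/15


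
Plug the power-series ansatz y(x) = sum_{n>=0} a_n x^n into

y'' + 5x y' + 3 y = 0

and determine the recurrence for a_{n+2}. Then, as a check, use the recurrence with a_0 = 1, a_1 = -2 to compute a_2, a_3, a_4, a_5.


Substitute y = sum_n a_n x^n.
y''(x) has coefficient (n+2)(n+1) a_{n+2} at x^n;
5 x y'(x) has coefficient 5 n a_n at x^n (shift);
3 y(x) has coefficient 3 a_n at x^n.
Matching x^n: (n+2)(n+1) a_{n+2} + (5n + 3) a_n = 0.
Thus a_{n+2} = (-5n - 3) / ((n+1)(n+2)) * a_n.

Check with a_0 = 1, a_1 = -2 (apply the recurrence for n = 0, 1, 2, 3): a_0 = 1, a_1 = -2, a_2 = -3/2, a_3 = 8/3, a_4 = 13/8, a_5 = -12/5.

a_(n+2) = (-5n - 3) / ((n+1)(n+2)) * a_n; check: a_0 = 1, a_1 = -2, a_2 = -3/2, a_3 = 8/3, a_4 = 13/8, a_5 = -12/5


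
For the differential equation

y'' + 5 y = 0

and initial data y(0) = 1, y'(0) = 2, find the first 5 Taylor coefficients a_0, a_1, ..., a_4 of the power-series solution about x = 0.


Ansatz: y(x) = sum_{n>=0} a_n x^n, so y'(x) = sum_{n>=1} n a_n x^(n-1) and y''(x) = sum_{n>=2} n(n-1) a_n x^(n-2).
Substitute into P(x) y'' + Q(x) y' + R(x) y = 0 with P(x) = 1, Q(x) = 0, R(x) = 5, and match powers of x.
Initial conditions: a_0 = 1, a_1 = 2.
Setting the coefficient of each power of x to zero and solving order by order (substituting the coefficients already found):
  x^0: 2 a_2 + 5 a_0 = 0  ->  2 a_2 = -5 a_0 = -5  ->  a_2 = -5/2
  x^1: 6 a_3 + 5 a_1 = 0  ->  6 a_3 = -5 a_1 = -10  ->  a_3 = -5/3
  x^2: 12 a_4 + 5 a_2 = 0  ->  12 a_4 = -5 a_2 = 25/2  ->  a_4 = 25/24
Truncated series: y(x) = 1 + 2 x - (5/2) x^2 - (5/3) x^3 + (25/24) x^4 + O(x^5).

a_0 = 1; a_1 = 2; a_2 = -5/2; a_3 = -5/3; a_4 = 25/24


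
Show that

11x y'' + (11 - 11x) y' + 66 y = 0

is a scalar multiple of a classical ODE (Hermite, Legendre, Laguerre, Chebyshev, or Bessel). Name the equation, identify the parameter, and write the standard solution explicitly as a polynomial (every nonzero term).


All three coefficients share the factor 11; dividing through by 11 gives  x y'' + (1 - x) y' + 6 y = 0.
This matches the Laguerre equation x y'' + (1 - x) y' + n y = 0 with n = 6; the polynomial solution is L_6(x).
With y = sum_k a_k x^k, matching x^k gives (k+1)k a_{k+1} + (k+1) a_{k+1} - k a_k + n a_k = 0, i.e. (k+1)^2 a_{k+1} = (k - n) a_k = (k - 6) a_k. The right side vanishes at k = 6, so the series terminates at degree 6.
Standard normalization L_n(0) = 1 gives a_0 = 1. Work upward with a_{k+1} = (k - 6) a_k / (k+1)^2:
  a_1 = (0 - 6)(1) / 1^2 = -6/1 = -6
  a_2 = (1 - 6)(-6) / 2^2 = 30/4 = 15/2
  a_3 = (2 - 6)(15/2) / 3^2 = -30/9 = -10/3
  a_4 = (3 - 6)(-10/3) / 4^2 = 10/16 = 5/8
  a_5 = (4 - 6)(5/8) / 5^2 = (-5/4)/25 = -1/20
  a_6 = (5 - 6)(-1/20) / 6^2 = (1/20)/36 = 1/720
Hence L_6(x) = x^6/720 - x^5/20 + 5 x^4/8 - 10 x^3/3 + 15 x^2/2 - 6 x + 1.

L_6(x); series = x^6/720 - x^5/20 + 5 x^4/8 - 10 x^3/3 + 15 x^2/2 - 6 x + 1


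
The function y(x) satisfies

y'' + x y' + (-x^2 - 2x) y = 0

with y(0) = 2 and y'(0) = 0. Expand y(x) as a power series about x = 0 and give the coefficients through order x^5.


Ansatz: y(x) = sum_{n>=0} a_n x^n, so y'(x) = sum_{n>=1} n a_n x^(n-1) and y''(x) = sum_{n>=2} n(n-1) a_n x^(n-2).
Substitute into P(x) y'' + Q(x) y' + R(x) y = 0 with P(x) = 1, Q(x) = x, R(x) = -x^2 - 2x, and match powers of x.
Initial conditions: a_0 = 2, a_1 = 0.
Setting the coefficient of each power of x to zero and solving order by order (substituting the coefficients already found):
  x^0: 2 a_2 = 0  ->  a_2 = 0
  x^1: 6 a_3 + a_1 - 2 a_0 = 0  ->  6 a_3 = -a_1 + 2 a_0 = 4  ->  a_3 = 2/3
  x^2: 12 a_4 + 2 a_2 - 2 a_1 - a_0 = 0  ->  12 a_4 = -2 a_2 + 2 a_1 + a_0 = 2  ->  a_4 = 1/6
  x^3: 20 a_5 + 3 a_3 - 2 a_2 - a_1 = 0  ->  20 a_5 = -3 a_3 + 2 a_2 + a_1 = -2  ->  a_5 = -1/10
Truncated series: y(x) = 2 + (2/3) x^3 + (1/6) x^4 - (1/10) x^5 + O(x^6).

a_0 = 2; a_1 = 0; a_2 = 0; a_3 = 2/3; a_4 = 1/6; a_5 = -1/10


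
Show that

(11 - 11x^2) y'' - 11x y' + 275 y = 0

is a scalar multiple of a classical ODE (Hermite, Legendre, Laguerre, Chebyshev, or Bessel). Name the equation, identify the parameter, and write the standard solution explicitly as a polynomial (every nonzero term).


All three coefficients share the factor 11; dividing through by 11 gives  (1 - x^2) y'' - x y' + 25 y = 0.
This matches the Chebyshev equation (1 - x^2) y'' - x y' + n^2 y = 0 (note the -x y' term, not -2x y') with n^2 = 25, so n = 5; the polynomial solution is T_5(x).
With y = sum_k a_k x^k, matching x^k gives (k+2)(k+1) a_{k+2} = (k^2 - n^2) a_k = (k - 5)(k + 5) a_k. The right side vanishes at k = 5, so the series with the parity of 5 terminates at degree 5.
Standard normalization: leading coefficient of T_n is 2^(n-1), so a_5 = 2^4 = 16. Work downward with a_k = (k+1)(k+2) a_{k+2} / ((k - 5)(k + 5)):
  a_3 = (4)(5)(16) / ((3 - 5)(3 + 5)) = 320/(-16) = -20
  a_1 = (2)(3)(-20) / ((1 - 5)(1 + 5)) = -120/(-24) = 5
Hence T_5(x) = 16 x^5 - 20 x^3 + 5 x.

T_5(x); series = 16 x^5 - 20 x^3 + 5 x


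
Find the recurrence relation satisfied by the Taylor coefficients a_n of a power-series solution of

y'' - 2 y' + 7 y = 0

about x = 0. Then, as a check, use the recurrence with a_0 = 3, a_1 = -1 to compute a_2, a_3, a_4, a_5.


Substitute y = sum_n a_n x^n.
y''(x) has coefficient (n+2)(n+1) a_{n+2} at x^n;
-2 y'(x) has coefficient -2 (n+1) a_{n+1} at x^n;
7 y(x) has coefficient 7 a_n at x^n.
Matching x^n: (n+2)(n+1) a_{n+2} - 2 (n+1) a_{n+1} + 7 a_n = 0.
Thus a_{n+2} = [2 (n+1) a_{n+1} - 7 a_n] / ((n+1)(n+2)).

Check with a_0 = 3, a_1 = -1 (apply the recurrence for n = 0, 1, 2, 3): a_0 = 3, a_1 = -1, a_2 = -23/2, a_3 = -13/2, a_4 = 83/24, a_5 = 439/120.

a_(n+2) = [2 (n+1) a_(n+1) - 7 a_n] / ((n+1)(n+2)); check: a_0 = 3, a_1 = -1, a_2 = -23/2, a_3 = -13/2, a_4 = 83/24, a_5 = 439/120


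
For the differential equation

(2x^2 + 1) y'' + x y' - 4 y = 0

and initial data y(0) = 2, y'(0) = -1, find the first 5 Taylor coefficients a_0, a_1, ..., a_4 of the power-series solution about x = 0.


Ansatz: y(x) = sum_{n>=0} a_n x^n, so y'(x) = sum_{n>=1} n a_n x^(n-1) and y''(x) = sum_{n>=2} n(n-1) a_n x^(n-2).
Substitute into P(x) y'' + Q(x) y' + R(x) y = 0 with P(x) = 2x^2 + 1, Q(x) = x, R(x) = -4, and match powers of x.
Initial conditions: a_0 = 2, a_1 = -1.
Setting the coefficient of each power of x to zero and solving order by order (substituting the coefficients already found):
  x^0: 2 a_2 - 4 a_0 = 0  ->  2 a_2 = 4 a_0 = 8  ->  a_2 = 4
  x^1: 6 a_3 - 3 a_1 = 0  ->  6 a_3 = 3 a_1 = -3  ->  a_3 = -1/2
  x^2: 12 a_4 + 2 a_2 = 0  ->  12 a_4 = -2 a_2 = -8  ->  a_4 = -2/3
Truncated series: y(x) = 2 - x + 4 x^2 - (1/2) x^3 - (2/3) x^4 + O(x^5).

a_0 = 2; a_1 = -1; a_2 = 4; a_3 = -1/2; a_4 = -2/3


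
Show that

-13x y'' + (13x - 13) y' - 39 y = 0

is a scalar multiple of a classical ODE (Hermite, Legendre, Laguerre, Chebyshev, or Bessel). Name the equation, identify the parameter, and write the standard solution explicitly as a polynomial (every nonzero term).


All three coefficients share the factor -13; dividing through by -13 gives  x y'' + (1 - x) y' + 3 y = 0.
This matches the Laguerre equation x y'' + (1 - x) y' + n y = 0 with n = 3; the polynomial solution is L_3(x).
With y = sum_k a_k x^k, matching x^k gives (k+1)k a_{k+1} + (k+1) a_{k+1} - k a_k + n a_k = 0, i.e. (k+1)^2 a_{k+1} = (k - n) a_k = (k - 3) a_k. The right side vanishes at k = 3, so the series terminates at degree 3.
Standard normalization L_n(0) = 1 gives a_0 = 1. Work upward with a_{k+1} = (k - 3) a_k / (k+1)^2:
  a_1 = (0 - 3)(1) / 1^2 = -3/1 = -3
  a_2 = (1 - 3)(-3) / 2^2 = 6/4 = 3/2
  a_3 = (2 - 3)(3/2) / 3^2 = (-3/2)/9 = -1/6
Hence L_3(x) = -x^3/6 + 3 x^2/2 - 3 x + 1.

L_3(x); series = -x^3/6 + 3 x^2/2 - 3 x + 1


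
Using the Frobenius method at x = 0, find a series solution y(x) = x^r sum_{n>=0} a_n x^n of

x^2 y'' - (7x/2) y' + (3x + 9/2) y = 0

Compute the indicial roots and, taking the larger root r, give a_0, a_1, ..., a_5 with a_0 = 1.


Write in Frobenius form y'' + (p(x)/x) y' + (q(x)/x^2) y = 0:
  p(x) = -7/2,  q(x) = 3x + 9/2.
Indicial equation: r(r-1) + (-7/2) r + (9/2) = 0 -> roots r_1 = 3, r_2 = 3/2.
Take r = r_1 = 3. Let y(x) = x^r sum_{n>=0} a_n x^n with a_0 = 1.
Substitute y = x^r sum a_n x^n and match x^{r+n}. The recurrence is
  D(n) a_n + 3 a_{n-1} = 0,  where D(n) = (r+n)(r+n-1) + (-7/2)(r+n) + (9/2).
  a_n = -3 / D(n) * a_{n-1}.
Since the indicial polynomial factors as (r - r_1)(r - r_2), D(n) = (r_1 + n - r_1)(r_1 + n - r_2) = n(n + 3/2).
Evaluating step by step (a_0 = 1):
  n = 1: D(1) = 1(1 + 3/2) = 5/2; numerator = -3(1) = -3; a_1 = (-3)/(5/2) = -6/5
  n = 2: D(2) = 2(2 + 3/2) = 7; numerator = -3(-6/5) = 18/5; a_2 = (18/5)/(7) = 18/35
  n = 3: D(3) = 3(3 + 3/2) = 27/2; numerator = -3(18/35) = -54/35; a_3 = (-54/35)/(27/2) = -4/35
  n = 4: D(4) = 4(4 + 3/2) = 22; numerator = -3(-4/35) = 12/35; a_4 = (12/35)/(22) = 6/385
  n = 5: D(5) = 5(5 + 3/2) = 65/2; numerator = -3(6/385) = -18/385; a_5 = (-18/385)/(65/2) = -36/25025

r = 3; a_0 = 1; a_1 = -6/5; a_2 = 18/35; a_3 = -4/35; a_4 = 6/385; a_5 = -36/25025


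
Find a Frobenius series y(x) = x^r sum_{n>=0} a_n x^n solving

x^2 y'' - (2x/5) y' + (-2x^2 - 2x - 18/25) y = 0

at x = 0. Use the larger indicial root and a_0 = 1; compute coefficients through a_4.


Write in Frobenius form y'' + (p(x)/x) y' + (q(x)/x^2) y = 0:
  p(x) = -2/5,  q(x) = -2x^2 - 2x - 18/25.
Indicial equation: r(r-1) + (-2/5) r + (-18/25) = 0 -> roots r_1 = 9/5, r_2 = -2/5.
Take r = r_1 = 9/5. Let y(x) = x^r sum_{n>=0} a_n x^n with a_0 = 1.
Substitute y = x^r sum a_n x^n and match x^{r+n}. The recurrence is
  D(n) a_n - 2 a_{n-1} - 2 a_{n-2} = 0,  where D(n) = (r+n)(r+n-1) + (-2/5)(r+n) + (-18/25).
  a_n = [2 a_{n-1} + 2 a_{n-2}] / D(n).
Since the indicial polynomial factors as (r - r_1)(r - r_2), D(n) = (r_1 + n - r_1)(r_1 + n - r_2) = n(n + 11/5).
Evaluating step by step (a_0 = 1):
  n = 1: D(1) = 1(1 + 11/5) = 16/5; numerator = 2(1) = 2; a_1 = (2)/(16/5) = 5/8
  n = 2: D(2) = 2(2 + 11/5) = 42/5; numerator = 2(5/8) + 2(1) = 13/4; a_2 = (13/4)/(42/5) = 65/168
  n = 3: D(3) = 3(3 + 11/5) = 78/5; numerator = 2(65/168) + 2(5/8) = 85/42; a_3 = (85/42)/(78/5) = 425/3276
  n = 4: D(4) = 4(4 + 11/5) = 124/5; numerator = 2(425/3276) + 2(65/168) = 3385/3276; a_4 = (3385/3276)/(124/5) = 16925/406224

r = 9/5; a_0 = 1; a_1 = 5/8; a_2 = 65/168; a_3 = 425/3276; a_4 = 16925/406224


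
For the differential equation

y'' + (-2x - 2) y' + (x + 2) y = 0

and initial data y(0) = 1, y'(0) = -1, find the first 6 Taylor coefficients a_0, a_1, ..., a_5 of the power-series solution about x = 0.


Ansatz: y(x) = sum_{n>=0} a_n x^n, so y'(x) = sum_{n>=1} n a_n x^(n-1) and y''(x) = sum_{n>=2} n(n-1) a_n x^(n-2).
Substitute into P(x) y'' + Q(x) y' + R(x) y = 0 with P(x) = 1, Q(x) = -2x - 2, R(x) = x + 2, and match powers of x.
Initial conditions: a_0 = 1, a_1 = -1.
Setting the coefficient of each power of x to zero and solving order by order (substituting the coefficients already found):
  x^0: 2 a_2 - 2 a_1 + 2 a_0 = 0  ->  2 a_2 = 2 a_1 - 2 a_0 = -4  ->  a_2 = -2
  x^1: 6 a_3 - 4 a_2 + a_0 = 0  ->  6 a_3 = 4 a_2 - a_0 = -9  ->  a_3 = -3/2
  x^2: 12 a_4 - 6 a_3 - 2 a_2 + a_1 = 0  ->  12 a_4 = 6 a_3 + 2 a_2 - a_1 = -12  ->  a_4 = -1
  x^3: 20 a_5 - 8 a_4 - 4 a_3 + a_2 = 0  ->  20 a_5 = 8 a_4 + 4 a_3 - a_2 = -12  ->  a_5 = -3/5
Truncated series: y(x) = 1 - x - 2 x^2 - (3/2) x^3 - x^4 - (3/5) x^5 + O(x^6).

a_0 = 1; a_1 = -1; a_2 = -2; a_3 = -3/2; a_4 = -1; a_5 = -3/5


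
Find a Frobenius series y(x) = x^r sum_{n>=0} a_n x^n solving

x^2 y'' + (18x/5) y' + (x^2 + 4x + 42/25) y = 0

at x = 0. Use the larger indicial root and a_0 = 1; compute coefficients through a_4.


Write in Frobenius form y'' + (p(x)/x) y' + (q(x)/x^2) y = 0:
  p(x) = 18/5,  q(x) = x^2 + 4x + 42/25.
Indicial equation: r(r-1) + (18/5) r + (42/25) = 0 -> roots r_1 = -6/5, r_2 = -7/5.
Take r = r_1 = -6/5. Let y(x) = x^r sum_{n>=0} a_n x^n with a_0 = 1.
Substitute y = x^r sum a_n x^n and match x^{r+n}. The recurrence is
  D(n) a_n + 4 a_{n-1} + 1 a_{n-2} = 0,  where D(n) = (r+n)(r+n-1) + (18/5)(r+n) + (42/25).
  a_n = [-4 a_{n-1} - 1 a_{n-2}] / D(n).
Since the indicial polynomial factors as (r - r_1)(r - r_2), D(n) = (r_1 + n - r_1)(r_1 + n - r_2) = n(n + 1/5).
Evaluating step by step (a_0 = 1):
  n = 1: D(1) = 1(1 + 1/5) = 6/5; numerator = -4(1) = -4; a_1 = (-4)/(6/5) = -10/3
  n = 2: D(2) = 2(2 + 1/5) = 22/5; numerator = -4(-10/3) - 1(1) = 37/3; a_2 = (37/3)/(22/5) = 185/66
  n = 3: D(3) = 3(3 + 1/5) = 48/5; numerator = -4(185/66) - 1(-10/3) = -260/33; a_3 = (-260/33)/(48/5) = -325/396
  n = 4: D(4) = 4(4 + 1/5) = 84/5; numerator = -4(-325/396) - 1(185/66) = 95/198; a_4 = (95/198)/(84/5) = 475/16632

r = -6/5; a_0 = 1; a_1 = -10/3; a_2 = 185/66; a_3 = -325/396; a_4 = 475/16632


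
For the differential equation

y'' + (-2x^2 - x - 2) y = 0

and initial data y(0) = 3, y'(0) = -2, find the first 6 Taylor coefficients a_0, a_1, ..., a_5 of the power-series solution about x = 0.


Ansatz: y(x) = sum_{n>=0} a_n x^n, so y'(x) = sum_{n>=1} n a_n x^(n-1) and y''(x) = sum_{n>=2} n(n-1) a_n x^(n-2).
Substitute into P(x) y'' + Q(x) y' + R(x) y = 0 with P(x) = 1, Q(x) = 0, R(x) = -2x^2 - x - 2, and match powers of x.
Initial conditions: a_0 = 3, a_1 = -2.
Setting the coefficient of each power of x to zero and solving order by order (substituting the coefficients already found):
  x^0: 2 a_2 - 2 a_0 = 0  ->  2 a_2 = 2 a_0 = 6  ->  a_2 = 3
  x^1: 6 a_3 - 2 a_1 - a_0 = 0  ->  6 a_3 = 2 a_1 + a_0 = -1  ->  a_3 = -1/6
  x^2: 12 a_4 - 2 a_2 - a_1 - 2 a_0 = 0  ->  12 a_4 = 2 a_2 + a_1 + 2 a_0 = 10  ->  a_4 = 5/6
  x^3: 20 a_5 - 2 a_3 - a_2 - 2 a_1 = 0  ->  20 a_5 = 2 a_3 + a_2 + 2 a_1 = -4/3  ->  a_5 = -1/15
Truncated series: y(x) = 3 - 2 x + 3 x^2 - (1/6) x^3 + (5/6) x^4 - (1/15) x^5 + O(x^6).

a_0 = 3; a_1 = -2; a_2 = 3; a_3 = -1/6; a_4 = 5/6; a_5 = -1/15


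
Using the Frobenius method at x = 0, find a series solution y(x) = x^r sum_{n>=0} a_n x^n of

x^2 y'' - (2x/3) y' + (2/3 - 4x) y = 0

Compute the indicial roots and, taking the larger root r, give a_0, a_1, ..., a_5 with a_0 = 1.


Write in Frobenius form y'' + (p(x)/x) y' + (q(x)/x^2) y = 0:
  p(x) = -2/3,  q(x) = 2/3 - 4x.
Indicial equation: r(r-1) + (-2/3) r + (2/3) = 0 -> roots r_1 = 1, r_2 = 2/3.
Take r = r_1 = 1. Let y(x) = x^r sum_{n>=0} a_n x^n with a_0 = 1.
Substitute y = x^r sum a_n x^n and match x^{r+n}. The recurrence is
  D(n) a_n - 4 a_{n-1} = 0,  where D(n) = (r+n)(r+n-1) + (-2/3)(r+n) + (2/3).
  a_n = 4 / D(n) * a_{n-1}.
Since the indicial polynomial factors as (r - r_1)(r - r_2), D(n) = (r_1 + n - r_1)(r_1 + n - r_2) = n(n + 1/3).
Evaluating step by step (a_0 = 1):
  n = 1: D(1) = 1(1 + 1/3) = 4/3; numerator = 4(1) = 4; a_1 = (4)/(4/3) = 3
  n = 2: D(2) = 2(2 + 1/3) = 14/3; numerator = 4(3) = 12; a_2 = (12)/(14/3) = 18/7
  n = 3: D(3) = 3(3 + 1/3) = 10; numerator = 4(18/7) = 72/7; a_3 = (72/7)/(10) = 36/35
  n = 4: D(4) = 4(4 + 1/3) = 52/3; numerator = 4(36/35) = 144/35; a_4 = (144/35)/(52/3) = 108/455
  n = 5: D(5) = 5(5 + 1/3) = 80/3; numerator = 4(108/455) = 432/455; a_5 = (432/455)/(80/3) = 81/2275

r = 1; a_0 = 1; a_1 = 3; a_2 = 18/7; a_3 = 36/35; a_4 = 108/455; a_5 = 81/2275


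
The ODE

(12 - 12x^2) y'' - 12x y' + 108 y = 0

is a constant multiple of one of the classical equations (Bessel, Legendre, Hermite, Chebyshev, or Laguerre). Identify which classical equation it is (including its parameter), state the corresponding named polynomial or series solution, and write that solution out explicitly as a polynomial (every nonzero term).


All three coefficients share the factor 12; dividing through by 12 gives  (1 - x^2) y'' - x y' + 9 y = 0.
This matches the Chebyshev equation (1 - x^2) y'' - x y' + n^2 y = 0 (note the -x y' term, not -2x y') with n^2 = 9, so n = 3; the polynomial solution is T_3(x).
With y = sum_k a_k x^k, matching x^k gives (k+2)(k+1) a_{k+2} = (k^2 - n^2) a_k = (k - 3)(k + 3) a_k. The right side vanishes at k = 3, so the series with the parity of 3 terminates at degree 3.
Standard normalization: leading coefficient of T_n is 2^(n-1), so a_3 = 2^2 = 4. Work downward with a_k = (k+1)(k+2) a_{k+2} / ((k - 3)(k + 3)):
  a_1 = (2)(3)(4) / ((1 - 3)(1 + 3)) = 24/(-8) = -3
Hence T_3(x) = 4 x^3 - 3 x.

T_3(x); series = 4 x^3 - 3 x


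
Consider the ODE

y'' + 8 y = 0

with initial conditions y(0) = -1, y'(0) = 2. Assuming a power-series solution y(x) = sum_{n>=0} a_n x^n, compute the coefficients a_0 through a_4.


Ansatz: y(x) = sum_{n>=0} a_n x^n, so y'(x) = sum_{n>=1} n a_n x^(n-1) and y''(x) = sum_{n>=2} n(n-1) a_n x^(n-2).
Substitute into P(x) y'' + Q(x) y' + R(x) y = 0 with P(x) = 1, Q(x) = 0, R(x) = 8, and match powers of x.
Initial conditions: a_0 = -1, a_1 = 2.
Setting the coefficient of each power of x to zero and solving order by order (substituting the coefficients already found):
  x^0: 2 a_2 + 8 a_0 = 0  ->  2 a_2 = -8 a_0 = 8  ->  a_2 = 4
  x^1: 6 a_3 + 8 a_1 = 0  ->  6 a_3 = -8 a_1 = -16  ->  a_3 = -8/3
  x^2: 12 a_4 + 8 a_2 = 0  ->  12 a_4 = -8 a_2 = -32  ->  a_4 = -8/3
Truncated series: y(x) = -1 + 2 x + 4 x^2 - (8/3) x^3 - (8/3) x^4 + O(x^5).

a_0 = -1; a_1 = 2; a_2 = 4; a_3 = -8/3; a_4 = -8/3


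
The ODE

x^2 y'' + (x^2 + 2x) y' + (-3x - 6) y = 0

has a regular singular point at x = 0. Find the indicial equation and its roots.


Divide by x^2 to reach normal form y'' + P_1(x) y' + P_2(x) y = 0 with P_1(x) = 1 + 2/x and P_2(x) = -3/x - 6/x^2.
x = 0 is a singular point because the y'-coefficient 1 + 2/x has a pole at x = 0 and the y-coefficient -3/x - 6/x^2 has a pole at x = 0.
It is a regular singular point because x P_1(x) = p(x) = x + 2 and x^2 P_2(x) = q(x) = -3x - 6 are polynomials, hence analytic at x = 0.
p(0) = 2,  q(0) = -6.
Indicial equation: r(r-1) + p(0) r + q(0) = 0, i.e. r^2 + (p(0) - 1) r + q(0) = 0, i.e. r^2 + 1 r - 6 = 0.
Discriminant: (1)^2 - 4(-6) = 25, so r = (-1 ± 5)/2.
Solving: r_1 = 2, r_2 = -3.

indicial: r^2 + 1 r - 6 = 0; roots r_1 = 2, r_2 = -3


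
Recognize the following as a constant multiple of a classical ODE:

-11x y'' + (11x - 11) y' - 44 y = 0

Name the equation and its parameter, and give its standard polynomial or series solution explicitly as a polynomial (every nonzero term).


All three coefficients share the factor -11; dividing through by -11 gives  x y'' + (1 - x) y' + 4 y = 0.
This matches the Laguerre equation x y'' + (1 - x) y' + n y = 0 with n = 4; the polynomial solution is L_4(x).
With y = sum_k a_k x^k, matching x^k gives (k+1)k a_{k+1} + (k+1) a_{k+1} - k a_k + n a_k = 0, i.e. (k+1)^2 a_{k+1} = (k - n) a_k = (k - 4) a_k. The right side vanishes at k = 4, so the series terminates at degree 4.
Standard normalization L_n(0) = 1 gives a_0 = 1. Work upward with a_{k+1} = (k - 4) a_k / (k+1)^2:
  a_1 = (0 - 4)(1) / 1^2 = -4/1 = -4
  a_2 = (1 - 4)(-4) / 2^2 = 12/4 = 3
  a_3 = (2 - 4)(3) / 3^2 = -6/9 = -2/3
  a_4 = (3 - 4)(-2/3) / 4^2 = (2/3)/16 = 1/24
Hence L_4(x) = x^4/24 - 2 x^3/3 + 3 x^2 - 4 x + 1.

L_4(x); series = x^4/24 - 2 x^3/3 + 3 x^2 - 4 x + 1


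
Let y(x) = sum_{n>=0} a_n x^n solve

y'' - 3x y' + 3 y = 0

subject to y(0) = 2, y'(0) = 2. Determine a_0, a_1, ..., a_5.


Ansatz: y(x) = sum_{n>=0} a_n x^n, so y'(x) = sum_{n>=1} n a_n x^(n-1) and y''(x) = sum_{n>=2} n(n-1) a_n x^(n-2).
Substitute into P(x) y'' + Q(x) y' + R(x) y = 0 with P(x) = 1, Q(x) = -3x, R(x) = 3, and match powers of x.
Initial conditions: a_0 = 2, a_1 = 2.
Setting the coefficient of each power of x to zero and solving order by order (substituting the coefficients already found):
  x^0: 2 a_2 + 3 a_0 = 0  ->  2 a_2 = -3 a_0 = -6  ->  a_2 = -3
  x^1: 6 a_3 = 0  ->  a_3 = 0
  x^2: 12 a_4 - 3 a_2 = 0  ->  12 a_4 = 3 a_2 = -9  ->  a_4 = -3/4
  x^3: 20 a_5 - 6 a_3 = 0  ->  20 a_5 = 6 a_3 = 0  ->  a_5 = 0
Truncated series: y(x) = 2 + 2 x - 3 x^2 - (3/4) x^4 + O(x^6).

a_0 = 2; a_1 = 2; a_2 = -3; a_3 = 0; a_4 = -3/4; a_5 = 0


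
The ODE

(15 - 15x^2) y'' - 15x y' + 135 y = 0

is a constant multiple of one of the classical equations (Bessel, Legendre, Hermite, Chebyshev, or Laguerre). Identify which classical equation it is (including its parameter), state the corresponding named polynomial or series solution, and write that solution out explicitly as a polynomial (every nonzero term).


All three coefficients share the factor 15; dividing through by 15 gives  (1 - x^2) y'' - x y' + 9 y = 0.
This matches the Chebyshev equation (1 - x^2) y'' - x y' + n^2 y = 0 (note the -x y' term, not -2x y') with n^2 = 9, so n = 3; the polynomial solution is T_3(x).
With y = sum_k a_k x^k, matching x^k gives (k+2)(k+1) a_{k+2} = (k^2 - n^2) a_k = (k - 3)(k + 3) a_k. The right side vanishes at k = 3, so the series with the parity of 3 terminates at degree 3.
Standard normalization: leading coefficient of T_n is 2^(n-1), so a_3 = 2^2 = 4. Work downward with a_k = (k+1)(k+2) a_{k+2} / ((k - 3)(k + 3)):
  a_1 = (2)(3)(4) / ((1 - 3)(1 + 3)) = 24/(-8) = -3
Hence T_3(x) = 4 x^3 - 3 x.

T_3(x); series = 4 x^3 - 3 x


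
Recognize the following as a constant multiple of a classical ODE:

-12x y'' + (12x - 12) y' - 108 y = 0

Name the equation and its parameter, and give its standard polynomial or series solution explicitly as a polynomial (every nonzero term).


All three coefficients share the factor -12; dividing through by -12 gives  x y'' + (1 - x) y' + 9 y = 0.
This matches the Laguerre equation x y'' + (1 - x) y' + n y = 0 with n = 9; the polynomial solution is L_9(x).
With y = sum_k a_k x^k, matching x^k gives (k+1)k a_{k+1} + (k+1) a_{k+1} - k a_k + n a_k = 0, i.e. (k+1)^2 a_{k+1} = (k - n) a_k = (k - 9) a_k. The right side vanishes at k = 9, so the series terminates at degree 9.
Standard normalization L_n(0) = 1 gives a_0 = 1. Work upward with a_{k+1} = (k - 9) a_k / (k+1)^2:
  a_1 = (0 - 9)(1) / 1^2 = -9/1 = -9
  a_2 = (1 - 9)(-9) / 2^2 = 72/4 = 18
  a_3 = (2 - 9)(18) / 3^2 = -126/9 = -14
  a_4 = (3 - 9)(-14) / 4^2 = 84/16 = 21/4
  a_5 = (4 - 9)(21/4) / 5^2 = (-105/4)/25 = -21/20
  a_6 = (5 - 9)(-21/20) / 6^2 = (21/5)/36 = 7/60
  a_7 = (6 - 9)(7/60) / 7^2 = (-7/20)/49 = -1/140
  a_8 = (7 - 9)(-1/140) / 8^2 = (1/70)/64 = 1/4480
  a_9 = (8 - 9)(1/4480) / 9^2 = (-1/4480)/81 = -1/362880
Hence L_9(x) = -x^9/362880 + x^8/4480 - x^7/140 + 7 x^6/60 - 21 x^5/20 + 21 x^4/4 - 14 x^3 + 18 x^2 - 9 x + 1.

L_9(x); series = -x^9/362880 + x^8/4480 - x^7/140 + 7 x^6/60 - 21 x^5/20 + 21 x^4/4 - 14 x^3 + 18 x^2 - 9 x + 1


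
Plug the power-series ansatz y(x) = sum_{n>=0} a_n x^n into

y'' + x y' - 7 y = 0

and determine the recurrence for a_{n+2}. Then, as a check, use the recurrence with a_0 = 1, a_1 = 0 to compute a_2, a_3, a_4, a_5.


Substitute y = sum_n a_n x^n.
y''(x) has coefficient (n+2)(n+1) a_{n+2} at x^n;
x y'(x) has coefficient n a_n at x^n (shift);
-7 y(x) has coefficient -7 a_n at x^n.
Matching x^n: (n+2)(n+1) a_{n+2} + (n - 7) a_n = 0.
Thus a_{n+2} = (-n + 7) / ((n+1)(n+2)) * a_n.

Check with a_0 = 1, a_1 = 0 (apply the recurrence for n = 0, 1, 2, 3): a_0 = 1, a_1 = 0, a_2 = 7/2, a_3 = 0, a_4 = 35/24, a_5 = 0.

a_(n+2) = (-n + 7) / ((n+1)(n+2)) * a_n; check: a_0 = 1, a_1 = 0, a_2 = 7/2, a_3 = 0, a_4 = 35/24, a_5 = 0
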